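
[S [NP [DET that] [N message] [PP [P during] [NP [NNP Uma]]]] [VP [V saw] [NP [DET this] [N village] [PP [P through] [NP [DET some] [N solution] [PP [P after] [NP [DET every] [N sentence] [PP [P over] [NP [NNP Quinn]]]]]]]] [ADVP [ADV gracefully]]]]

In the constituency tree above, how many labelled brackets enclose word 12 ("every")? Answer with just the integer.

8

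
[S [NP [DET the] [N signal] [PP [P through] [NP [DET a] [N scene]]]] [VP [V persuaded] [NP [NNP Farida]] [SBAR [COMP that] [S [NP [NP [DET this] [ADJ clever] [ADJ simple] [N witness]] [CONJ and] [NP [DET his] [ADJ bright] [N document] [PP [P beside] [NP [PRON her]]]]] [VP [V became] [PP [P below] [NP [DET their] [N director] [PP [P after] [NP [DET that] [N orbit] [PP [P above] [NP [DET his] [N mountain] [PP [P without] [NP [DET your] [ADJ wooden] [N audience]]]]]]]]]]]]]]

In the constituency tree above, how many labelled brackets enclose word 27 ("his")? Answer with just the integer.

Counting open brackets not yet closed at "his": [S [VP [SBAR [S [VP [PP [NP [PP [NP [PP [NP [DET = 12.

12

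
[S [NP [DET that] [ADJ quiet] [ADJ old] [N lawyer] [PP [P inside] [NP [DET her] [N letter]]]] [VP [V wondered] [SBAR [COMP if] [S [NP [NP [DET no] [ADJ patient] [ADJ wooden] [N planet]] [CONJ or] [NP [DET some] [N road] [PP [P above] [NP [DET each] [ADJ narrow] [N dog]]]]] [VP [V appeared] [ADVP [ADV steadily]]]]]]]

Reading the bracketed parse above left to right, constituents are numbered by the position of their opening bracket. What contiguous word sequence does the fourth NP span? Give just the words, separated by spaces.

Opening `[NP` markers occur at word positions 1, 6, 10, 10, 15, 18; the fourth of these opens the constituent [NP no patient wooden planet].

no patient wooden planet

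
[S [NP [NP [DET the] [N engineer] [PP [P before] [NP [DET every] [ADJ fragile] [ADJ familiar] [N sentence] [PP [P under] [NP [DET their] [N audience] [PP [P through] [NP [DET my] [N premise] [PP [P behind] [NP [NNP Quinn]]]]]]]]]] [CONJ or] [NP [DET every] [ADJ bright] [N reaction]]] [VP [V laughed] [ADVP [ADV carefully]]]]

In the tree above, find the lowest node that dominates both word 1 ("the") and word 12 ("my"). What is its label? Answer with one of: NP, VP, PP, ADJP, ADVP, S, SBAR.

Word 1 lies under S → NP → NP → DET; word 12 lies under S → NP → NP → PP → NP → PP → NP → PP → NP → DET. The lowest shared node is the NP.

NP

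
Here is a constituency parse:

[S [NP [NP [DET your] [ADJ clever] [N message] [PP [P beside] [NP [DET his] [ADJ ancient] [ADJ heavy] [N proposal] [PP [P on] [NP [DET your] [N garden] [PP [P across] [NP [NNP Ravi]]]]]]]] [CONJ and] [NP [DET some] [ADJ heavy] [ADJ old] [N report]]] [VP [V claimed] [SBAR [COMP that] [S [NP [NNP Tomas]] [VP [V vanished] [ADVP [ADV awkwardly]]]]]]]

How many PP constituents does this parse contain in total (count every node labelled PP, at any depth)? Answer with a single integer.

3

Scanning left to right, an opening `[PP` appears at word positions 4, 9, 12 — 3 in total.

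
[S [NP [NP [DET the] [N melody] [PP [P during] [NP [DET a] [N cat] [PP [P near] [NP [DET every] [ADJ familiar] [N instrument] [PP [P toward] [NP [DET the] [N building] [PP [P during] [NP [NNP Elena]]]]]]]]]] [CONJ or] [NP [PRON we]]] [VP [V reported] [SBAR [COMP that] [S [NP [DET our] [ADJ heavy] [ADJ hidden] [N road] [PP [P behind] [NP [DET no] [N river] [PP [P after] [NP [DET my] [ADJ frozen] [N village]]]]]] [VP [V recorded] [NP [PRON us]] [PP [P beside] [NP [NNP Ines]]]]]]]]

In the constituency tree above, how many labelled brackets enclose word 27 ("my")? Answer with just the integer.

10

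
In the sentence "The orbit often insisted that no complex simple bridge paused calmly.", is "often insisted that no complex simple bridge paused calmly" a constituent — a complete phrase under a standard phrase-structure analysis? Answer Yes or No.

"often insisted that no complex simple bridge paused calmly" is exactly the verb phrase [VP often insisted that no complex simple bridge paused calmly], a complete constituent.

Yes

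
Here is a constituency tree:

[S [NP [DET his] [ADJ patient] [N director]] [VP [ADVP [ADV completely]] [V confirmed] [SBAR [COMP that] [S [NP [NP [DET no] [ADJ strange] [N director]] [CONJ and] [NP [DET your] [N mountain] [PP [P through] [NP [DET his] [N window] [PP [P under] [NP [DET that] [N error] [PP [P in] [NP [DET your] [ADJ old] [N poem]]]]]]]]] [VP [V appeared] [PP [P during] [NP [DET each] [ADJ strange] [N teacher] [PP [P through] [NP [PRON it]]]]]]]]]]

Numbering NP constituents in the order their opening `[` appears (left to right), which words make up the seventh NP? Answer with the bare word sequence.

In left-to-right order the NP constituents are "his patient director"; "no strange director and your mountain through his window under that error in your old poem"; "no strange director"; "your mountain through his window under that error in your old poem"; "his window under that error in your old poem"; "that error in your old poem"; "your old poem"; "each strange teacher through it"; "it". Number 7 is "your old poem".

your old poem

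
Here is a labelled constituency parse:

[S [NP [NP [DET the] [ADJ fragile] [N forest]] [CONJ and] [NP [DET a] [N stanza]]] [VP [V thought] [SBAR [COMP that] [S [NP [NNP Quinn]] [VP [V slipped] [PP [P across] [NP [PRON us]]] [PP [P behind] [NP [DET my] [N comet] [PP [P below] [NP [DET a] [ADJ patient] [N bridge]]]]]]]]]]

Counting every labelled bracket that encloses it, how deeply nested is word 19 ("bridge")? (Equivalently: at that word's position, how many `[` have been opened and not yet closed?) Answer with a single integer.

Counting open brackets not yet closed at "bridge": [S [VP [SBAR [S [VP [PP [NP [PP [NP [N = 10.

10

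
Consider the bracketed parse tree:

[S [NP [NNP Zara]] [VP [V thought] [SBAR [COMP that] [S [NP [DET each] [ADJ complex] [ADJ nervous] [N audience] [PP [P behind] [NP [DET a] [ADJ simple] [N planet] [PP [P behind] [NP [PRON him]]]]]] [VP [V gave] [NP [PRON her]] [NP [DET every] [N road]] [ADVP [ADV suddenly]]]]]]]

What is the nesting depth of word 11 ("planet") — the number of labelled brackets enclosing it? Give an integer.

Counting open brackets not yet closed at "planet": [S [VP [SBAR [S [NP [PP [NP [N = 8.

8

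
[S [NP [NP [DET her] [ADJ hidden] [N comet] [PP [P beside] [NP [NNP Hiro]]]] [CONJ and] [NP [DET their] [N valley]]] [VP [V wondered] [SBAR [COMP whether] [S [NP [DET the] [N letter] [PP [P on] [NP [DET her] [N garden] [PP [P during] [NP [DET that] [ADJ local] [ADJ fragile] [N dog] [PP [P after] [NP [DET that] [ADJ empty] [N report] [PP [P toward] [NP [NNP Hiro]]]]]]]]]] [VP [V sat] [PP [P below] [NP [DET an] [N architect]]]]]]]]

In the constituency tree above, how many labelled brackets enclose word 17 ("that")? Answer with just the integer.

10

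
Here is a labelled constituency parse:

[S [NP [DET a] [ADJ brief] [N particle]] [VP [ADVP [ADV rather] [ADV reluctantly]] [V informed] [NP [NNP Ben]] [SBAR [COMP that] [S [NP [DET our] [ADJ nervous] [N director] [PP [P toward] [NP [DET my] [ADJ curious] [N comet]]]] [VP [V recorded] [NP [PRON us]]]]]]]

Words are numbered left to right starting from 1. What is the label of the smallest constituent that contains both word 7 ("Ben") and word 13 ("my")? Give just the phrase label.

VP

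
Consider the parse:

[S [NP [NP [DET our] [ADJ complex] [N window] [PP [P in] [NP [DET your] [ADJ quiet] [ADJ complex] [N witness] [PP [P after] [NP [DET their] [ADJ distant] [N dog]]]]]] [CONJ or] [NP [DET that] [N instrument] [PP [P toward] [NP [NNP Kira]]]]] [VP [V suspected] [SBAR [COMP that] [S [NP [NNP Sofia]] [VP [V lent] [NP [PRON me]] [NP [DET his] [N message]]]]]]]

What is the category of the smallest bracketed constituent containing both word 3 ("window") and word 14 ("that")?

NP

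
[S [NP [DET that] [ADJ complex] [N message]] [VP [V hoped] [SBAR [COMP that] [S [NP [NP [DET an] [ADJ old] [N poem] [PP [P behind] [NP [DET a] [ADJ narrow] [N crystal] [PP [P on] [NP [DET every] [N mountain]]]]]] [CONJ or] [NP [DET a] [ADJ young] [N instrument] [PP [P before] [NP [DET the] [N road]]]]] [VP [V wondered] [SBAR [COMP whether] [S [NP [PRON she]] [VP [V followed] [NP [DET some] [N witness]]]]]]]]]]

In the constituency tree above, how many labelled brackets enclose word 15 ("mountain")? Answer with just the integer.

Counting open brackets not yet closed at "mountain": [S [VP [SBAR [S [NP [NP [PP [NP [PP [NP [N = 11.

11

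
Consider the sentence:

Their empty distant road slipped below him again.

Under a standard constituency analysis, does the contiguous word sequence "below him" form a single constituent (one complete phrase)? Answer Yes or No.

The sequence corresponds to a single PP node — the prepositional phrase "below him".

Yes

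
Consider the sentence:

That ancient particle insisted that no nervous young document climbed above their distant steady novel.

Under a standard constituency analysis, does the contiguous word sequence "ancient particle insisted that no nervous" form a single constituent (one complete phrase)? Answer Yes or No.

No

"ancient" belongs to the noun phrase "that ancient particle" while "nervous" belongs to the verb phrase "insisted that no nervous young document climbed above their distant steady novel"; a span that runs across that boundary is not a single phrase.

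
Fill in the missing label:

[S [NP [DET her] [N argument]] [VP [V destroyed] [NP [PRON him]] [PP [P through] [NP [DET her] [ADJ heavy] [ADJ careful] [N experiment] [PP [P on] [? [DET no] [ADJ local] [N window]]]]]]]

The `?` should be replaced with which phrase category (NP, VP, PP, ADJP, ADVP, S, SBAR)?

Looking at what the `?` directly dominates — DET 'no', ADJ 'local', N 'window' — this is a noun phrase (NP).

NP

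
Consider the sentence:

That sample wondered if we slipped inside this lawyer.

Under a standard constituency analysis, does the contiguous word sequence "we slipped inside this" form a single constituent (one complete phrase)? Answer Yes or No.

"we" belongs to the noun phrase "we" while "this" belongs to the verb phrase "slipped inside this lawyer"; a span that runs across that boundary is not a single phrase.

No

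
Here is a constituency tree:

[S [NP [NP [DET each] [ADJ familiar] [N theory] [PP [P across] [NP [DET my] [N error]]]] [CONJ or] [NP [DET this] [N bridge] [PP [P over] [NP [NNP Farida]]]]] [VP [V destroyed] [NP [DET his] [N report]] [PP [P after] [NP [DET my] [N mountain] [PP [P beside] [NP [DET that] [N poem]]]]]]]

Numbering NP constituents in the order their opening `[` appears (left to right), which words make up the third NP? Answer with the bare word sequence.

my error

In left-to-right order the NP constituents are "each familiar theory across my error or this bridge over Farida"; "each familiar theory across my error"; "my error"; "this bridge over Farida"; "Farida"; "his report"; "my mountain beside that poem"; "that poem". Number 3 is "my error".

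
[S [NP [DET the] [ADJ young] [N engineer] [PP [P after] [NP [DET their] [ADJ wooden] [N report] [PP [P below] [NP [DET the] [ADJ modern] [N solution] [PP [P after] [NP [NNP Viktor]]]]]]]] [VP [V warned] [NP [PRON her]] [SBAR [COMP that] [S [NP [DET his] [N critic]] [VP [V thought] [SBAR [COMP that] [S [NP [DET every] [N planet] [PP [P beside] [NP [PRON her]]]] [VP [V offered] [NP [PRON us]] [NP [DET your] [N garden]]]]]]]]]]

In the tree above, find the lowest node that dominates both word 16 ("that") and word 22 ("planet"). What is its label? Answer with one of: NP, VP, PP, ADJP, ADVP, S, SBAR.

Both words fall inside [SBAR that his critic thought that every planet beside her offered us your garden] (words 16–28), and no smaller constituent contains them both. Label: SBAR.

SBAR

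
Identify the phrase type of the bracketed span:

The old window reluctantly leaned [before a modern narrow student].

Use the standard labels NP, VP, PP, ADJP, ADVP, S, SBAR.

PP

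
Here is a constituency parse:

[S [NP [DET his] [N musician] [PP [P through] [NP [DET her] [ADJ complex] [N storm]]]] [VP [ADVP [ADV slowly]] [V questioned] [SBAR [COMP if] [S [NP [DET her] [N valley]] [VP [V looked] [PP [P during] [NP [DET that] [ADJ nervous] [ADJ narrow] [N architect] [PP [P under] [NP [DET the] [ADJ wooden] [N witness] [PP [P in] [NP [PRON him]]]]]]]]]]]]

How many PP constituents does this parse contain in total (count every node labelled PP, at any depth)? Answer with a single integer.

The PP constituents are: [PP through her complex storm]; [PP during that nervous narrow architect under the wooden witness in him]; [PP under the wooden witness in him]; [PP in him]. Total: 4.

4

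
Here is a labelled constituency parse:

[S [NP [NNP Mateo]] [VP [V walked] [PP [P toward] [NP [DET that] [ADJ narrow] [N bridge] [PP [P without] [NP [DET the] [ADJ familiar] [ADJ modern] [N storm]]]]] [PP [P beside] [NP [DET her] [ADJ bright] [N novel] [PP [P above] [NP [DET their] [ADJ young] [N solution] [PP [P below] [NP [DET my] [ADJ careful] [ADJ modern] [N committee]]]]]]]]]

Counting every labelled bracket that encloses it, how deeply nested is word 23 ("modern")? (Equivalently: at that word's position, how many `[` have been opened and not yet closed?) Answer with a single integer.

9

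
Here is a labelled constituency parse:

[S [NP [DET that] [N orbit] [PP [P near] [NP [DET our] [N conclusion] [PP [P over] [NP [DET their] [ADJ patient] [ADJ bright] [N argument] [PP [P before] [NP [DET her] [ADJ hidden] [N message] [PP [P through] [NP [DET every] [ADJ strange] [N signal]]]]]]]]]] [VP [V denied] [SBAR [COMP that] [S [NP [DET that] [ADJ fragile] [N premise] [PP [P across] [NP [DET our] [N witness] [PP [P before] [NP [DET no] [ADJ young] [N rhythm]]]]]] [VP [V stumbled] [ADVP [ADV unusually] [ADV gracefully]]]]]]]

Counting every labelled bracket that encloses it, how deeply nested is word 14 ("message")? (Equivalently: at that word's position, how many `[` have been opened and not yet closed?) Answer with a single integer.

9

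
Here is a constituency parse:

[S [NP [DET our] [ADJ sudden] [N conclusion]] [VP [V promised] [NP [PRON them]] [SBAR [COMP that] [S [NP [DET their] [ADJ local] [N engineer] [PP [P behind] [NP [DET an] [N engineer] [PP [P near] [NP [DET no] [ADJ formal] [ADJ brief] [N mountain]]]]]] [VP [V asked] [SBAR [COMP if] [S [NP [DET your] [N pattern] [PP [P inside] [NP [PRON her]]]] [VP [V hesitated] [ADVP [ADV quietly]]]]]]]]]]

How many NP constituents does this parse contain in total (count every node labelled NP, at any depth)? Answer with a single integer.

Scanning left to right, an opening `[NP` appears at word positions 1, 5, 7, 11, 14, 20, 23 — 7 in total.

7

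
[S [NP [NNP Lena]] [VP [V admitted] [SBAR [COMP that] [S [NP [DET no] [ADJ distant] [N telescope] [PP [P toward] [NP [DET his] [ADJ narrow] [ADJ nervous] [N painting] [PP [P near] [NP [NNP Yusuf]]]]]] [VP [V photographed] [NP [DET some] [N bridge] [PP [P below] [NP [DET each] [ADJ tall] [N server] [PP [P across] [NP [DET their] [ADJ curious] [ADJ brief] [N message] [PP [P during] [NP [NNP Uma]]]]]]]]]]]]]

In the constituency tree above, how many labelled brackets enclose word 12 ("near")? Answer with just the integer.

Path from the root down to the word: S → VP → SBAR → S → NP → PP → NP → PP → P. That is 9 enclosing brackets.

9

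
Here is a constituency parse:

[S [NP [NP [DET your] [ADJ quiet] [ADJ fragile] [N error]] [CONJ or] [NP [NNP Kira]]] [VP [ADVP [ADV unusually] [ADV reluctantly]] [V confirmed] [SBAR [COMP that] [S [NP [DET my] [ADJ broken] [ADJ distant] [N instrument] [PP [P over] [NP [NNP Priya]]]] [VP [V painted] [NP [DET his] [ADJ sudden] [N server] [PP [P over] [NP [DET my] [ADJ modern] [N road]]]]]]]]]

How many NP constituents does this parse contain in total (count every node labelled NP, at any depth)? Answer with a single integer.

7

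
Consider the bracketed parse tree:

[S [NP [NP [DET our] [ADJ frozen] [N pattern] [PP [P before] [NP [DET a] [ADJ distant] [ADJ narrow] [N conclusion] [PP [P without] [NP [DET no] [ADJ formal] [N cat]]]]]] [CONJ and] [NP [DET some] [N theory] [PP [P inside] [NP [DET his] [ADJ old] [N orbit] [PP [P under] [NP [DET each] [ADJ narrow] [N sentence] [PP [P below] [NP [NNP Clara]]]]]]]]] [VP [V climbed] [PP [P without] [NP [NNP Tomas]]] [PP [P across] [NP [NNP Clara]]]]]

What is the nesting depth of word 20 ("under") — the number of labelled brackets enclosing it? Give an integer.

7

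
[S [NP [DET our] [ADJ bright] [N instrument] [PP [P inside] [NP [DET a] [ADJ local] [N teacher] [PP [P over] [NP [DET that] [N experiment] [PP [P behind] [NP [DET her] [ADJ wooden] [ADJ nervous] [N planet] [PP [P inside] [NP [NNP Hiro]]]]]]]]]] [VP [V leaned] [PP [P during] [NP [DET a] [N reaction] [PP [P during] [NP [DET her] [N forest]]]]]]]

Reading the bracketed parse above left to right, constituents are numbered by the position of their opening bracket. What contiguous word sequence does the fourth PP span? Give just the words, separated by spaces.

inside Hiro

Opening `[PP` markers occur at word positions 4, 8, 11, 16, 19, 22; the fourth of these opens the constituent [PP inside Hiro].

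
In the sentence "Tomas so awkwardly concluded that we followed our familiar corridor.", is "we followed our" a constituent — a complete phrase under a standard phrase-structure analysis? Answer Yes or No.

No

The sequence begins inside the noun phrase "we" and ends inside the verb phrase "followed our familiar corridor"; it crosses a phrase boundary, so no single node in the tree spans exactly those words.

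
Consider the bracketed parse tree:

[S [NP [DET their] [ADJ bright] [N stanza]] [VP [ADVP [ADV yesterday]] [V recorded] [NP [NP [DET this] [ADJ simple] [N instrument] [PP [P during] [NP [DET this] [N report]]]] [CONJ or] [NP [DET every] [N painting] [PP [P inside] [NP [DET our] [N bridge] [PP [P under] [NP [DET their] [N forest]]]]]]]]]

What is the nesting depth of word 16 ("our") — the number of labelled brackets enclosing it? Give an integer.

7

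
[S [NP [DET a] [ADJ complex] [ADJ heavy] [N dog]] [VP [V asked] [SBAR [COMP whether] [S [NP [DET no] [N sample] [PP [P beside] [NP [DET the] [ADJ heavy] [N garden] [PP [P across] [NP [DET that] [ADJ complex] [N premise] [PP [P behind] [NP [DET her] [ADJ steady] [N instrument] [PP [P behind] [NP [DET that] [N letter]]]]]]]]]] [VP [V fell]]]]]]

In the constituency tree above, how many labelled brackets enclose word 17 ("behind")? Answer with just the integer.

11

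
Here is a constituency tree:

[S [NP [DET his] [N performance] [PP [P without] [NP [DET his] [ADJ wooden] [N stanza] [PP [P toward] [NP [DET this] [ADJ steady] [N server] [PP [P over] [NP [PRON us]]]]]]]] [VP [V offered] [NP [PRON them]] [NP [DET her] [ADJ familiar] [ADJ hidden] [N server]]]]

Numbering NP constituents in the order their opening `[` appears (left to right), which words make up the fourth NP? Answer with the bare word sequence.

us

In left-to-right order the NP constituents are "his performance without his wooden stanza toward this steady server over us"; "his wooden stanza toward this steady server over us"; "this steady server over us"; "us"; "them"; "her familiar hidden server". Number 4 is "us".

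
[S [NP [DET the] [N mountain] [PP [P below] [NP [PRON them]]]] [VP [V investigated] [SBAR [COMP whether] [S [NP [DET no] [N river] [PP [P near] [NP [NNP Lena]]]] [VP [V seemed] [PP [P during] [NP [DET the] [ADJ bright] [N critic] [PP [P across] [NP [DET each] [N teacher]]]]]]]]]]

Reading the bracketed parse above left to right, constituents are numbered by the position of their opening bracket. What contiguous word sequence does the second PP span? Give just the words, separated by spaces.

near Lena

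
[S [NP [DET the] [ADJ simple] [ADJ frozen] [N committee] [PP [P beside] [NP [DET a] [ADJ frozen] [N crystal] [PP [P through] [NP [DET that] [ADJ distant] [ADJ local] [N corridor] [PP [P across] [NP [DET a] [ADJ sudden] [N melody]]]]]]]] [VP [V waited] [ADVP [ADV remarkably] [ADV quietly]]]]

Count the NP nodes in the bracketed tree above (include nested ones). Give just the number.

The NP constituents are: [NP the simple frozen committee beside a frozen crystal through that distant local corridor across a sudden melody]; [NP a frozen crystal through that distant local corridor across a sudden melody]; [NP that distant local corridor across a sudden melody]; [NP a sudden melody]. Total: 4.

4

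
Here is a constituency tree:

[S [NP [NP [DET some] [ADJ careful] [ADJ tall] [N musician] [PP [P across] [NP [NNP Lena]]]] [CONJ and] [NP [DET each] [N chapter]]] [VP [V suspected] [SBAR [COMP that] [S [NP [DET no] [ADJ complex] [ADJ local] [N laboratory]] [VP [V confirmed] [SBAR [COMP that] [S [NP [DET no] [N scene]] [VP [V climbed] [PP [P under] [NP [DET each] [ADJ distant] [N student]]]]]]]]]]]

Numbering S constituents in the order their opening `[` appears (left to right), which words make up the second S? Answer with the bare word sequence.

no complex local laboratory confirmed that no scene climbed under each distant student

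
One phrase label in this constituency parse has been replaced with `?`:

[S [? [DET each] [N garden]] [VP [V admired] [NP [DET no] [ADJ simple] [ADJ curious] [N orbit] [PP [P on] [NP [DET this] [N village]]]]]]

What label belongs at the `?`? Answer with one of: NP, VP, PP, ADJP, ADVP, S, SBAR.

A constituent whose immediate children are DET 'each', N 'garden' is a noun phrase: NP.

NP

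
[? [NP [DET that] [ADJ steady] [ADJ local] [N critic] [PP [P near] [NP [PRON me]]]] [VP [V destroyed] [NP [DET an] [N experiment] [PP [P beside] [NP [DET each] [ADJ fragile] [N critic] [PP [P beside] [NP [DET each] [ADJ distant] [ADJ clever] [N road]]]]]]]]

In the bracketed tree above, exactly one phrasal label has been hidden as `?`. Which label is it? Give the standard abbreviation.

S

The `?` node immediately contains: NP, VP. That is the internal structure of a clause, so the label is S.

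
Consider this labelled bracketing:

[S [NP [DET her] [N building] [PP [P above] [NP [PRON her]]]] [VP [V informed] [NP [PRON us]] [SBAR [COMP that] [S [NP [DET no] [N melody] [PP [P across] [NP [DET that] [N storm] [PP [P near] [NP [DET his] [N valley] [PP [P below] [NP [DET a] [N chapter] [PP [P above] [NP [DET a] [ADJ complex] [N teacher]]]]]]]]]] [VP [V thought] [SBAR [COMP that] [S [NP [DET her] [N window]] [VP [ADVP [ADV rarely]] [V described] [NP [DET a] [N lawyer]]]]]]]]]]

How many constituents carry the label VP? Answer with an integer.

3

Scanning left to right, an opening `[VP` appears at word positions 5, 23, 27 — 3 in total.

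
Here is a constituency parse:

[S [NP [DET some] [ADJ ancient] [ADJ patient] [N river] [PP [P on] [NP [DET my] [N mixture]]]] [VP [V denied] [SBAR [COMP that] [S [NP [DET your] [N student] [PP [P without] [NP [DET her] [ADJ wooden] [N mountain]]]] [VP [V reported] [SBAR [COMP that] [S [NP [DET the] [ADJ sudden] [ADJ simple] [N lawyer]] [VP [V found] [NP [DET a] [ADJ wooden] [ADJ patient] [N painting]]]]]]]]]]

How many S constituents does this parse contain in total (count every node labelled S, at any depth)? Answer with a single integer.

3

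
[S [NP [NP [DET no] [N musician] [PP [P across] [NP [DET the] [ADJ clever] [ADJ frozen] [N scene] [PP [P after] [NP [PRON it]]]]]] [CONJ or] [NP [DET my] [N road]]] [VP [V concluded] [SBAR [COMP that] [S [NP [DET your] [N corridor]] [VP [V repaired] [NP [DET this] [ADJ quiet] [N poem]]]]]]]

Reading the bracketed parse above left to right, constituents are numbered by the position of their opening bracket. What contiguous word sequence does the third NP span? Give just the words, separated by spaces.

the clever frozen scene after it

Opening `[NP` markers occur at word positions 1, 1, 4, 9, 11, 15, 18; the third of these opens the constituent [NP the clever frozen scene after it].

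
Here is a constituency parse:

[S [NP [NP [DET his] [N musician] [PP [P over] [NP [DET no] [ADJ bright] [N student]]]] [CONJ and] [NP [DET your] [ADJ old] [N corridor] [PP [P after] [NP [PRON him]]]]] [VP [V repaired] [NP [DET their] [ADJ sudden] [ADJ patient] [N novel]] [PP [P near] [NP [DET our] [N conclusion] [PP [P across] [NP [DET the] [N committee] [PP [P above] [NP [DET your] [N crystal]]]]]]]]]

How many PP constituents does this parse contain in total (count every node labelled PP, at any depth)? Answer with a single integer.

The PP constituents are: [PP over no bright student]; [PP after him]; [PP near our conclusion across the committee above your crystal]; [PP across the committee above your crystal]; [PP above your crystal]. Total: 5.

5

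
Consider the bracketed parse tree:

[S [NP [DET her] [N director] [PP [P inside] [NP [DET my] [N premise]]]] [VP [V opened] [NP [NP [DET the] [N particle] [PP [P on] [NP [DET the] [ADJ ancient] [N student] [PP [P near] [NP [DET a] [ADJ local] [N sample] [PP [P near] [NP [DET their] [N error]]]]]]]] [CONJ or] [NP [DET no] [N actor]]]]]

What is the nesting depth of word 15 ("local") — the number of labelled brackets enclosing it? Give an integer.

9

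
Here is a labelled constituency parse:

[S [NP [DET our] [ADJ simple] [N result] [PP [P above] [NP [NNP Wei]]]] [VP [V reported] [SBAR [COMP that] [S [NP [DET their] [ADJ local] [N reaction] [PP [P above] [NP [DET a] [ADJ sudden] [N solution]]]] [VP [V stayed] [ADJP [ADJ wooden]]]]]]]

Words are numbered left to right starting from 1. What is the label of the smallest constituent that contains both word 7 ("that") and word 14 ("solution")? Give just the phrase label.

SBAR

Both words fall inside [SBAR that their local reaction above a sudden solution stayed wooden] (words 7–16), and no smaller constituent contains them both. Label: SBAR.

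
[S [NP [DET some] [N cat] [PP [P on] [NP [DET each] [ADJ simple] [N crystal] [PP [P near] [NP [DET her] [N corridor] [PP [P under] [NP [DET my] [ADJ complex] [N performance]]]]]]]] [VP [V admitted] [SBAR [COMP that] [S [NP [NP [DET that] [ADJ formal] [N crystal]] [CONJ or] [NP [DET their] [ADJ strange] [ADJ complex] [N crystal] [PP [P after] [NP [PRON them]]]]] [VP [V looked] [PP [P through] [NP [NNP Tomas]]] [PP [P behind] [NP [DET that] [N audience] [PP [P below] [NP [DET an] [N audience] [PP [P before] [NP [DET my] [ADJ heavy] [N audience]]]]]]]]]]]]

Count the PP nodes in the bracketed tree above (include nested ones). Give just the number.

The PP constituents are: [PP on each simple crystal near her corridor under my complex performance]; [PP near her corridor under my complex performance]; [PP under my complex performance]; [PP after them]; [PP through Tomas]; [PP behind that audience below an audience before my heavy audience] …. Total: 8.

8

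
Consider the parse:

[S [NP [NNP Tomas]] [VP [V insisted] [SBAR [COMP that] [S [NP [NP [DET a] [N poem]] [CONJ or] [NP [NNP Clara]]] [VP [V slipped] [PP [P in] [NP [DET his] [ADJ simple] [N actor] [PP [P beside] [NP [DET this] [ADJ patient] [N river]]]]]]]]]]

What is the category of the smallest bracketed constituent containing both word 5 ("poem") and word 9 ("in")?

Both words fall inside [S a poem or Clara slipped in his simple actor beside this patient river] (words 4–16), and no smaller constituent contains them both. Label: S.

S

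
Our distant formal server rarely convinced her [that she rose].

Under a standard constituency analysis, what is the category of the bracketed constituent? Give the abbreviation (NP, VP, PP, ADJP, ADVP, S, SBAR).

SBAR

The span is built around the complementizer "that" — a subordinate clause (SBAR).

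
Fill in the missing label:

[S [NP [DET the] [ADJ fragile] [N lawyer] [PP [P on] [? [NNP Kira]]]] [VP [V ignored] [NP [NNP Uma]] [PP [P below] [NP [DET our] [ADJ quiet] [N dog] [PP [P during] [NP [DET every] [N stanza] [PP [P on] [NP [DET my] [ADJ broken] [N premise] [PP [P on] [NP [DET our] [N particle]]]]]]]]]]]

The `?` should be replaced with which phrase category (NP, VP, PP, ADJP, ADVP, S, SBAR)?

The `?` node immediately contains: NNP 'Kira'. That is the internal structure of a noun phrase, so the label is NP.

NP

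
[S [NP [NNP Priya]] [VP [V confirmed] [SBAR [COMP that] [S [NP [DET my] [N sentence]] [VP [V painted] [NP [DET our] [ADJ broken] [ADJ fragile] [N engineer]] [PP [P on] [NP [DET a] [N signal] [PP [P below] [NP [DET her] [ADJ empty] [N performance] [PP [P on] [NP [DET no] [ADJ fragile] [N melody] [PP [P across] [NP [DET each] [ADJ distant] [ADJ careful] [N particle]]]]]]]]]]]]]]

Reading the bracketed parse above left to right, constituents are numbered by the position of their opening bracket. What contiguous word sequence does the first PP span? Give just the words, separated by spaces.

on a signal below her empty performance on no fragile melody across each distant careful particle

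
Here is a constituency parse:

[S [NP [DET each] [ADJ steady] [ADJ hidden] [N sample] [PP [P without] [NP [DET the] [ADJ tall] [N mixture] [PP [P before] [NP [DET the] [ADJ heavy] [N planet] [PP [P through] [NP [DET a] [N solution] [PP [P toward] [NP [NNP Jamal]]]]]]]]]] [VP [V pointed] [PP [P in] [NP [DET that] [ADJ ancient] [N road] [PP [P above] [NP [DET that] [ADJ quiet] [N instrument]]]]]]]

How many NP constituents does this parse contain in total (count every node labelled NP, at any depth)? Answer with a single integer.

Scanning left to right, an opening `[NP` appears at word positions 1, 6, 10, 14, 17, 20, 24 — 7 in total.

7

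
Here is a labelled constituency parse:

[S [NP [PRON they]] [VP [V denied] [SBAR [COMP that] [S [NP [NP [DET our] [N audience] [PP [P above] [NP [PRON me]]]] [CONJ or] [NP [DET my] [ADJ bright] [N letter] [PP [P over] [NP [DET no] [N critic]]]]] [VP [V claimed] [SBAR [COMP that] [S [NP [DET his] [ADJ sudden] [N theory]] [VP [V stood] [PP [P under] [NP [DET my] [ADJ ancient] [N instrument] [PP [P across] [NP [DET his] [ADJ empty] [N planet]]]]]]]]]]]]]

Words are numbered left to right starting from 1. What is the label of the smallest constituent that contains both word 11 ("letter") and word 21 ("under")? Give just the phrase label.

The smallest bracket enclosing both words is [S our audience above me or my bright letter over no critic claimed that his sudden theory stood under my ancient instrument across his empty planet], so the label is S.

S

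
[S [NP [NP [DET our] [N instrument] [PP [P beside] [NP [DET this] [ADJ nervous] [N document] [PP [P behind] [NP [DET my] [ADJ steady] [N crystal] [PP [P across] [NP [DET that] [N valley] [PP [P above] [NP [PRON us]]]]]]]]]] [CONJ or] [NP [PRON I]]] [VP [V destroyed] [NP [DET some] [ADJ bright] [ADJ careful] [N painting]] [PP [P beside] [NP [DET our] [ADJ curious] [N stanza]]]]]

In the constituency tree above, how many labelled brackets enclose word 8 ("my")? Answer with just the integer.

Path from the root down to the word: S → NP → NP → PP → NP → PP → NP → DET. That is 8 enclosing brackets.

8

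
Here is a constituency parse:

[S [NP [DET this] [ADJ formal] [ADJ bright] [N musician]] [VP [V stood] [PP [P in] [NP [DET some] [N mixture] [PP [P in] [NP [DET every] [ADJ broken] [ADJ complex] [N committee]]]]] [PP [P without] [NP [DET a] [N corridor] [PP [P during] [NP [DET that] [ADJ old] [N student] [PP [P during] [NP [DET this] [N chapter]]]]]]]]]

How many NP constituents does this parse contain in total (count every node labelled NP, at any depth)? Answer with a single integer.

6

Scanning left to right, an opening `[NP` appears at word positions 1, 7, 10, 15, 18, 22 — 6 in total.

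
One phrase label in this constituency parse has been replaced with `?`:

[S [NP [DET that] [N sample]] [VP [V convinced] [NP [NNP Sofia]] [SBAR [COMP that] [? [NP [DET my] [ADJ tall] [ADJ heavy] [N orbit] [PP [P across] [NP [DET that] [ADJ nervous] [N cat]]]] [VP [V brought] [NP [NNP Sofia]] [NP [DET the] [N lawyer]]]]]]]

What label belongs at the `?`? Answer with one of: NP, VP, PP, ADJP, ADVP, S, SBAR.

S

The `?` node immediately contains: NP, VP. That is the internal structure of a clause, so the label is S.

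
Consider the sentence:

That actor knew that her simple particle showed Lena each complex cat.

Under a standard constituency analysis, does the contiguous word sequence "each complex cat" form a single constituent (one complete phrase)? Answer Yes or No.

Yes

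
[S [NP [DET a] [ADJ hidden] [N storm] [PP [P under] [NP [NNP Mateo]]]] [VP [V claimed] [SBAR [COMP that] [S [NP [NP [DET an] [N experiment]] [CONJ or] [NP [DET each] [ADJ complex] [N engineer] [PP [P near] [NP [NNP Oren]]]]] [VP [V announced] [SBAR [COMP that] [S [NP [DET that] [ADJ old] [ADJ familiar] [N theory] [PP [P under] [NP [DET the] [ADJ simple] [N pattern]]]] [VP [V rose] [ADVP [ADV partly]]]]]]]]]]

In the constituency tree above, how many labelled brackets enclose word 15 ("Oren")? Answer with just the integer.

9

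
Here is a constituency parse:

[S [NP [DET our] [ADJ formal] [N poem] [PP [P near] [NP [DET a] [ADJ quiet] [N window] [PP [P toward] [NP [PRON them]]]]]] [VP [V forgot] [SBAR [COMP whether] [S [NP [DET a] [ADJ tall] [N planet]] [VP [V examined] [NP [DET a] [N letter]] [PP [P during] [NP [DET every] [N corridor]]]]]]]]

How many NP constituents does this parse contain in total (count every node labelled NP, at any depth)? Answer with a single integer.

The NP constituents are: [NP our formal poem near a quiet window toward them]; [NP a quiet window toward them]; [NP them]; [NP a tall planet]; [NP a letter]; [NP every corridor]. Total: 6.

6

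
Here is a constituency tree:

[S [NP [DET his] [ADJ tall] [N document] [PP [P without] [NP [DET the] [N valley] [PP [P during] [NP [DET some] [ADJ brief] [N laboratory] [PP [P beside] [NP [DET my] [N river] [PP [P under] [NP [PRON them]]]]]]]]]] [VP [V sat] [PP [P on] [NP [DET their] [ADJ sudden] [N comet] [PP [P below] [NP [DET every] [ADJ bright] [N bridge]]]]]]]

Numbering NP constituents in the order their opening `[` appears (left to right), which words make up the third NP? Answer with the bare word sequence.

In left-to-right order the NP constituents are "his tall document without the valley during some brief laboratory beside my river under them"; "the valley during some brief laboratory beside my river under them"; "some brief laboratory beside my river under them"; "my river under them"; "them"; "their sudden comet below every bright bridge"; "every bright bridge". Number 3 is "some brief laboratory beside my river under them".

some brief laboratory beside my river under them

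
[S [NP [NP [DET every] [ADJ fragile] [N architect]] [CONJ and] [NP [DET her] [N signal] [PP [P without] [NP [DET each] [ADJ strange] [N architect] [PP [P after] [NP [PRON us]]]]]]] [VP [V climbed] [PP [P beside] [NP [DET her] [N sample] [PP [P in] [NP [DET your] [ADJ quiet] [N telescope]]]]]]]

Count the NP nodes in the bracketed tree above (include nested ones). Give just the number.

7

The NP constituents are: [NP every fragile architect and her signal without each strange architect after us]; [NP every fragile architect]; [NP her signal without each strange architect after us]; [NP each strange architect after us]; [NP us]; [NP her sample in your quiet telescope] …. Total: 7.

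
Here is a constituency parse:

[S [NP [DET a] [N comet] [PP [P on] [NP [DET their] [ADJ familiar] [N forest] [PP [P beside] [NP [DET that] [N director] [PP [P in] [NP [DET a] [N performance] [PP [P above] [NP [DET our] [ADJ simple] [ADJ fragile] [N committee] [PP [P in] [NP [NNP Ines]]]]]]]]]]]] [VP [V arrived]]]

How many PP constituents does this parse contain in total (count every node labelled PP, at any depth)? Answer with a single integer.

Listing each PP by its span: [PP on their familiar forest beside that director in a performance above our simple fragile committee in Ines]; [PP beside that director in a performance above our simple fragile committee in Ines]; [PP in a performance above our simple fragile committee in Ines]; [PP above our simple fragile committee in Ines]; [PP in Ines] — that makes 5.

5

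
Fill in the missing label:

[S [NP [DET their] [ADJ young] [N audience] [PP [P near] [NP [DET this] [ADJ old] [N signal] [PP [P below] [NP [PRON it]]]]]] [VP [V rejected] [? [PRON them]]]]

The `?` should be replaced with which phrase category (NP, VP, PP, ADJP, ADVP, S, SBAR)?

NP

Looking at what the `?` directly dominates — PRON 'them' — this is a noun phrase (NP).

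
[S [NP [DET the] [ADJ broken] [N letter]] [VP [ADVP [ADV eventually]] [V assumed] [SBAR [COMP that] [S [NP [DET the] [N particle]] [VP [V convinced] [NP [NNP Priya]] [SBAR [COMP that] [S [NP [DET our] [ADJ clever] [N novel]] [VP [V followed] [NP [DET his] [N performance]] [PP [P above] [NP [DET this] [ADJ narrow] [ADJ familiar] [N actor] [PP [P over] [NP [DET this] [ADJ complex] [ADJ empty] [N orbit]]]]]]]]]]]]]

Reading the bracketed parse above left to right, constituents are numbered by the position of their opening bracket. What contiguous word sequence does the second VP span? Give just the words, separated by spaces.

convinced Priya that our clever novel followed his performance above this narrow familiar actor over this complex empty orbit

In left-to-right order the VP constituents are "eventually assumed that the particle convinced Priya that our clever novel followed his performance above this narrow familiar actor over this complex empty orbit"; "convinced Priya that our clever novel followed his performance above this narrow familiar actor over this complex empty orbit"; "followed his performance above this narrow familiar actor over this complex empty orbit". Number 2 is "convinced Priya that our clever novel followed his performance above this narrow familiar actor over this complex empty orbit".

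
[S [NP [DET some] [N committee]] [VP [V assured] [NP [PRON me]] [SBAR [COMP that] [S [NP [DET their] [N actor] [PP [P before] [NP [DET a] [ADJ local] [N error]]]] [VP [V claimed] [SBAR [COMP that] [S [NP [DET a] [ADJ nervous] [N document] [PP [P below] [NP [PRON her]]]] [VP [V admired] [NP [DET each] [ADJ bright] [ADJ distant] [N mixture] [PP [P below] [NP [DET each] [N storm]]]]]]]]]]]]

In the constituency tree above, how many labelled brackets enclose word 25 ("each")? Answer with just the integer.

12

Counting open brackets not yet closed at "each": [S [VP [SBAR [S [VP [SBAR [S [VP [NP [PP [NP [DET = 12.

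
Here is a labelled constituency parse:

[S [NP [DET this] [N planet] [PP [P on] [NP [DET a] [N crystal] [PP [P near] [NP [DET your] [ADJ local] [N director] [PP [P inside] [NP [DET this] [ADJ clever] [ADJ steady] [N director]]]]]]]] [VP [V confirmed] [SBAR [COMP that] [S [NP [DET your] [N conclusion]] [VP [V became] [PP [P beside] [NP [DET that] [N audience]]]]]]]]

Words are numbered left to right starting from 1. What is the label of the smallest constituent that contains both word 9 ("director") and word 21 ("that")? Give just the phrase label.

S

Word 9 lies under S → NP → PP → NP → PP → NP → N; word 21 lies under S → VP → SBAR → S → VP → PP → NP → DET. The lowest shared node is the S.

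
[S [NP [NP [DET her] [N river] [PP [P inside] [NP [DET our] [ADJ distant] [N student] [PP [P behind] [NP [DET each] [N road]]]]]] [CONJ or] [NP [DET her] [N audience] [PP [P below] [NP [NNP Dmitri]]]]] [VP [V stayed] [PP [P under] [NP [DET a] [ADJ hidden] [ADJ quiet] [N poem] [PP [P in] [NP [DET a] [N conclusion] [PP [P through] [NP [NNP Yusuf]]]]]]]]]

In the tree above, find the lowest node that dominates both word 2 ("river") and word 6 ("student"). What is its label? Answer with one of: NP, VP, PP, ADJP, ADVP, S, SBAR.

Both words fall inside [NP her river inside our distant student behind each road] (words 1–9), and no smaller constituent contains them both. Label: NP.

NP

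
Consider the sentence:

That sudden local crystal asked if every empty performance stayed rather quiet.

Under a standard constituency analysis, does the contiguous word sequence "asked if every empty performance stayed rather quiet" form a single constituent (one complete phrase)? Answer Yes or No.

These words form the whole verb phrase headed by "asked", so yes — one constituent.

Yes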